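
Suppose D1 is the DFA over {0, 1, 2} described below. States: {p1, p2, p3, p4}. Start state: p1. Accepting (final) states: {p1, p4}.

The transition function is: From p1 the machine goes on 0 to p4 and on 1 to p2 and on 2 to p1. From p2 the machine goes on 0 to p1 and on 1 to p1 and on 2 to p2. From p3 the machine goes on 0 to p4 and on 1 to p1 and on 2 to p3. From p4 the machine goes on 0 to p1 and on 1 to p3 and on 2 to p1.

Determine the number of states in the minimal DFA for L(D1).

All states are reachable from the start state.
P0 = {p1,p4} | {p2,p3}.
The partition is now stable with 2 blocks: {p1,p4} | {p2,p3}.

2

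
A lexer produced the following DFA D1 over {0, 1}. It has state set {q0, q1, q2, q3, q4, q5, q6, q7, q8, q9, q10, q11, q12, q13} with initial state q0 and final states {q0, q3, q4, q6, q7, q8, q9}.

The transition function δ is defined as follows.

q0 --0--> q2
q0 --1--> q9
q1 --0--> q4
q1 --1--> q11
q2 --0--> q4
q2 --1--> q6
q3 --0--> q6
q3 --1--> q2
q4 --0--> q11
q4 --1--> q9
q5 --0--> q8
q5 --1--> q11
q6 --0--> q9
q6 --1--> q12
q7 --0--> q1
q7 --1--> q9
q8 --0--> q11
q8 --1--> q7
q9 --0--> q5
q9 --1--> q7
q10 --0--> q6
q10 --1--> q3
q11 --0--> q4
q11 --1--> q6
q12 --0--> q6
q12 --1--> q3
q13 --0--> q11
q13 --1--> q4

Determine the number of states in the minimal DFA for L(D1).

7

Reachable states from the start: {q0,q1,q2,q3,q4,q5,q6,q7,q8,q9,q11,q12}. Unreachable: {q10,q13} — drop them.
P0 = {q0,q3,q4,q6,q7,q8,q9} | {q1,q2,q5,q11,q12}.
Split {q0,q3,q4,q6,q7,q8,q9} by δ(·,0) → {q0,q4,q7,q8,q9} and {q3,q6}.
Split {q1,q2,q5,q11,q12} by δ(·,0) → {q1,q2,q5,q11} and {q12}.
Split {q1,q2,q5,q11} by δ(·,1) → {q1,q5} and {q2,q11}.
On input 0, block {q0,q4,q7,q8,q9} splits into {q0,q4,q8} and {q7,q9}.
On input 0, block {q3,q6} splits into {q3} and {q6}.
Stable partition: {q0,q4,q8} | {q1,q5} | {q3} | {q12} | {q2,q11} | {q7,q9} | {q6} — 7 equivalence classes.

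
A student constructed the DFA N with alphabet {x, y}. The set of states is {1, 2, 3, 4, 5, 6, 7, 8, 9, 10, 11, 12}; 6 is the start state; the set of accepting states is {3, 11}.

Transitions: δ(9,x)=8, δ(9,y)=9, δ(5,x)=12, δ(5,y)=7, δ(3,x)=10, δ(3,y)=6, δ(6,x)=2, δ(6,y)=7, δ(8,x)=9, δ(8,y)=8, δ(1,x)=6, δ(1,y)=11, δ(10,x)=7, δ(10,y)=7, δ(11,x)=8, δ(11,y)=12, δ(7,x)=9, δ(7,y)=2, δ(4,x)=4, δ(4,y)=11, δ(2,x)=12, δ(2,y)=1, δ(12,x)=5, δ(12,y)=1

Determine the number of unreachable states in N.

3

No path from 6 leads to 3, 4, 10; the other 9 states are all reachable.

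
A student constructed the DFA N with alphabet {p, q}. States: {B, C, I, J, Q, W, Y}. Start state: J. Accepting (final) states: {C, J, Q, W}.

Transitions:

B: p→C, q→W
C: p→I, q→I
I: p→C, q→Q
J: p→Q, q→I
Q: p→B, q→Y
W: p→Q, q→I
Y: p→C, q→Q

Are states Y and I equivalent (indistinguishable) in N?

Yes

All states are reachable from the start state.
Initial partition by acceptance: {C,J,Q,W} | {B,I,Y}.
Refine {C,J,Q,W} on symbol p: members go to different blocks, giving {C,Q} and {J,W}.
Split {B,I,Y} by δ(·,q) → {I,Y} and {B}.
Refine {C,Q} on symbol p: members go to different blocks, giving {C} and {Q}.
The partition is now stable with 5 blocks: {C} | {I,Y} | {J,W} | {B} | {Q}.
Y and I lie in the same block of the stable partition, so they are equivalent — no string distinguishes them.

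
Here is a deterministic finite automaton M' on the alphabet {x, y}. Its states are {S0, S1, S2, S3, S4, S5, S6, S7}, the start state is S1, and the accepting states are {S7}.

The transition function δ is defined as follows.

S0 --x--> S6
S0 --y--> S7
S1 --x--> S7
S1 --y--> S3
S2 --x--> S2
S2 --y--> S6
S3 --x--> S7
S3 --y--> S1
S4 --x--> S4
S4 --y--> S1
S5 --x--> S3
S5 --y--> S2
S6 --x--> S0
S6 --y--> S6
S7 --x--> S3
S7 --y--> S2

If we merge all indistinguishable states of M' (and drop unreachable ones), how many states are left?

5

First remove the unreachable states {S4,S5}; 6 states remain.
P0 = {S7} | {S0,S1,S2,S3,S6}.
Split {S0,S1,S2,S3,S6} by δ(·,x) → {S0,S2,S6} and {S1,S3}.
On input y, block {S0,S2,S6} splits into {S2,S6} and {S0}.
Refine {S2,S6} on symbol x: members go to different blocks, giving {S2} and {S6}.
The partition is now stable with 5 blocks: {S7} | {S2} | {S1,S3} | {S0} | {S6}.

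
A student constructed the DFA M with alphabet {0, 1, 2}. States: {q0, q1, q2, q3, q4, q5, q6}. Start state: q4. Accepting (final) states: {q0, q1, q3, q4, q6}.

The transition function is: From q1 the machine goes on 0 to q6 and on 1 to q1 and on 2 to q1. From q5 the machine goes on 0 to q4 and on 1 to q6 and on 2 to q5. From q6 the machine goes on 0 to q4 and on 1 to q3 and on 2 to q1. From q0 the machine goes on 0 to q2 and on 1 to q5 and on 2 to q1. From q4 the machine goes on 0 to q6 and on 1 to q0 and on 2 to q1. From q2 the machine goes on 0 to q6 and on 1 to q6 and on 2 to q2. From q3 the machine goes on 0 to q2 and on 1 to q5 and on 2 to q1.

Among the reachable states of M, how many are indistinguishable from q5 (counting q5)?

2

All states are reachable from the start state.
P0 = {q0,q1,q3,q4,q6} | {q2,q5}.
Refine {q0,q1,q3,q4,q6} on symbol 0: members go to different blocks, giving {q1,q4,q6} and {q0,q3}.
On input 1, block {q1,q4,q6} splits into {q4,q6} and {q1}.
Stable partition: {q4,q6} | {q2,q5} | {q0,q3} | {q1} — 4 equivalence classes.
State q5 belongs to the block {q2,q5}, which has 2 states.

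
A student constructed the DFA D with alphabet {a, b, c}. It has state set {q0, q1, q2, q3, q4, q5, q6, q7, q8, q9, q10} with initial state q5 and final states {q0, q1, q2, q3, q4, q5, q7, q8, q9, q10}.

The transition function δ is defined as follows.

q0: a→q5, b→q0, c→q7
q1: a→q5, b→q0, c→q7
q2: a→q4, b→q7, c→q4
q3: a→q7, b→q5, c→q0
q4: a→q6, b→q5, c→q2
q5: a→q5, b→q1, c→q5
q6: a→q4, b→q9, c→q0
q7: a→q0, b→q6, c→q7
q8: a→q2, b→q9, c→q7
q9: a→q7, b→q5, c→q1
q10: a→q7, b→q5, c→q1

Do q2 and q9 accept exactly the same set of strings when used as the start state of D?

No

Reachable states from the start: {q0,q1,q2,q4,q5,q6,q7,q9}. Unreachable: {q3,q8,q10} — drop them.
Initial partition by acceptance: {q0,q1,q2,q4,q5,q7,q9} | {q6}.
Refine {q0,q1,q2,q4,q5,q7,q9} on symbol a: members go to different blocks, giving {q0,q1,q2,q5,q7,q9} and {q4}.
Split {q0,q1,q2,q5,q7,q9} by δ(·,a) → {q0,q1,q5,q7,q9} and {q2}.
On input b, block {q0,q1,q5,q7,q9} splits into {q0,q1,q5,q9} and {q7}.
Split {q0,q1,q5,q9} by δ(·,a) → {q0,q1,q5} and {q9}.
Refine {q0,q1,q5} on symbol c: members go to different blocks, giving {q0,q1} and {q5}.
Stable partition: {q0,q1} | {q6} | {q4} | {q2} | {q7} | {q9} | {q5} — 7 equivalence classes.
q2 and q9 end up in different blocks, so they are distinguishable. For instance, the string 'aa' is accepted from only q9.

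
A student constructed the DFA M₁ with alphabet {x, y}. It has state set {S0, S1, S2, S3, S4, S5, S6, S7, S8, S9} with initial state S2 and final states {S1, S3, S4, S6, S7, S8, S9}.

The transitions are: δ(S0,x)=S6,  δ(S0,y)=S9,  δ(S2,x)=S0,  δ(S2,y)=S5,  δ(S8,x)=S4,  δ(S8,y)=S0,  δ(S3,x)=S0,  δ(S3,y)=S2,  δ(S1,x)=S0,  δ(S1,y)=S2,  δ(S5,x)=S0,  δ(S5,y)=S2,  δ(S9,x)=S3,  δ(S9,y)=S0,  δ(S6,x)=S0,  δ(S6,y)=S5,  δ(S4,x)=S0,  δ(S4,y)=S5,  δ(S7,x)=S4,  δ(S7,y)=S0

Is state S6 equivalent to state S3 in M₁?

Yes

First remove the unreachable states {S1,S4,S7,S8}; 6 states remain.
Initial partition by acceptance: {S3,S6,S9} | {S0,S2,S5}.
Split {S3,S6,S9} by δ(·,x) → {S3,S6} and {S9}.
Refine {S0,S2,S5} on symbol x: members go to different blocks, giving {S2,S5} and {S0}.
The partition is now stable with 4 blocks: {S3,S6} | {S2,S5} | {S9} | {S0}.
S6 and S3 lie in the same block of the stable partition, so they are equivalent — no string distinguishes them.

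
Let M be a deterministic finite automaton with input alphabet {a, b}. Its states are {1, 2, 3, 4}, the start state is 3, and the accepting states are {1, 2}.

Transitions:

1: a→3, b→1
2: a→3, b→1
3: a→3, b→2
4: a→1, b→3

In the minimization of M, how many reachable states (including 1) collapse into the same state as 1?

States {4} cannot be reached from the start state, so discard them.
P0 = {1,2} | {3}.
Stable partition: {1,2} | {3} — 2 equivalence classes.
The equivalence class containing 1 is {1,2}, of size 2.

2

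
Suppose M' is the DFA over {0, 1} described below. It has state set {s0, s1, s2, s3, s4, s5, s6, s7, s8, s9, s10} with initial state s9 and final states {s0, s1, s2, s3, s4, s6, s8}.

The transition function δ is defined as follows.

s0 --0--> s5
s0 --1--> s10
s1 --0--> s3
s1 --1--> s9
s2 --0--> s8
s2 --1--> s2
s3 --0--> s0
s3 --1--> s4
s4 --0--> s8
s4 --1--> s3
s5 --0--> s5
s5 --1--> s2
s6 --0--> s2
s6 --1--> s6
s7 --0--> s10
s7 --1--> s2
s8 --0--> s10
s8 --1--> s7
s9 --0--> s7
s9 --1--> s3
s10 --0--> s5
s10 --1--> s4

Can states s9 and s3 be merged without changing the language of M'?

Reachable states from the start: {s0,s2,s3,s4,s5,s7,s8,s9,s10}. Unreachable: {s1,s6} — drop them.
P0 = {s0,s2,s3,s4,s8} | {s5,s7,s9,s10}.
Refine {s0,s2,s3,s4,s8} on symbol 0: members go to different blocks, giving {s2,s3,s4} and {s0,s8}.
Stable partition: {s2,s3,s4} | {s5,s7,s9,s10} | {s0,s8} — 3 equivalence classes.
s9 and s3 end up in different blocks, so they are distinguishable. For instance, the string 'ε' is accepted from only s3.

No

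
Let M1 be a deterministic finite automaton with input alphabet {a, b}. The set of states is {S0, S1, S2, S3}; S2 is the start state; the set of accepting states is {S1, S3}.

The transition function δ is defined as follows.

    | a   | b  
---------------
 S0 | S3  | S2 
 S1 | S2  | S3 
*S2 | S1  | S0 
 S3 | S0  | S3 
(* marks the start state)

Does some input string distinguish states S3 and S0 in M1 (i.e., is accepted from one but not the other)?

Yes

Start with accepting vs non-accepting: {S1,S3} | {S0,S2}.
No further refinement is possible. Final partition (2 blocks): {S1,S3} | {S0,S2}.
S3 and S0 end up in different blocks, so they are distinguishable. For instance, the string 'ε' is accepted from only S3.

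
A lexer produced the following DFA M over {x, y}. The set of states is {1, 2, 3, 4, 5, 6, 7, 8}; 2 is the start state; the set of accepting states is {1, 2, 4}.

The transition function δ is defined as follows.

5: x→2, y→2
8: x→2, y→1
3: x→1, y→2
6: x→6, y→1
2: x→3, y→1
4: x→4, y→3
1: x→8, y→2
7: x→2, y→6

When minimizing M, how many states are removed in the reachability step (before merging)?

Starting at 2 and following transitions, the reachable set is {1, 2, 3, 8}. That leaves 4, 5, 6, 7 unreachable — 4 in total.

4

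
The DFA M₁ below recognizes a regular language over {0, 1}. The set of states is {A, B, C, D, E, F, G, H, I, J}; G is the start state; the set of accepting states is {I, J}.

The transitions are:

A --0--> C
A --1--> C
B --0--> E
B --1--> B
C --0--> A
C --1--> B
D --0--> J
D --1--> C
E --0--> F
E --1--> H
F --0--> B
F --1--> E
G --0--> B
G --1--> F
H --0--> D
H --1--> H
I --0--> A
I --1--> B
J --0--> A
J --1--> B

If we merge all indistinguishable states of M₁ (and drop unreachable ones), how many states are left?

Reachable states from the start: {A,B,C,D,E,F,G,H,J}. Unreachable: {I} — drop them.
P0 = {J} | {A,B,C,D,E,F,G,H}.
On input 0, block {A,B,C,D,E,F,G,H} splits into {A,B,C,E,F,G,H} and {D}.
Split {A,B,C,E,F,G,H} by δ(·,0) → {A,B,C,E,F,G} and {H}.
Split {A,B,C,E,F,G} by δ(·,1) → {A,B,C,F,G} and {E}.
Refine {A,B,C,F,G} on symbol 0: members go to different blocks, giving {A,C,F,G} and {B}.
Refine {A,C,F,G} on symbol 0: members go to different blocks, giving {A,C} and {F,G}.
On input 1, block {A,C} splits into {A} and {C}.
On input 1, block {F,G} splits into {F} and {G}.
No further refinement is possible. Final partition (9 blocks): {J} | {A} | {D} | {H} | {E} | {B} | {F} | {C} | {G}.

9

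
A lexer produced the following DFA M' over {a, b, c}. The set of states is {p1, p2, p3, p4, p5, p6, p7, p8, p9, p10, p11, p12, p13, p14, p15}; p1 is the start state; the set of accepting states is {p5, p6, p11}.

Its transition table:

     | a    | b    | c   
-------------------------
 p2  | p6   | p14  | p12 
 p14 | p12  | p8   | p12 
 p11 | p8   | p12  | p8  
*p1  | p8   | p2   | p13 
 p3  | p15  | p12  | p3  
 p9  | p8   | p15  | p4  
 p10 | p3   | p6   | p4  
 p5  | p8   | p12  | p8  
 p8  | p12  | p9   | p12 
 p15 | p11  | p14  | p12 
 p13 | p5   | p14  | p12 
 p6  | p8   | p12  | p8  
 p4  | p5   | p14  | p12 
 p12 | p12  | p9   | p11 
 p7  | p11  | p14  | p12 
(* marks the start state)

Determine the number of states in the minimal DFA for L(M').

6

Reachable states from the start: {p1,p2,p4,p5,p6,p8,p9,p11,p12,p13,p14,p15}. Unreachable: {p3,p7,p10} — drop them.
Start with accepting vs non-accepting: {p5,p6,p11} | {p1,p2,p4,p8,p9,p12,p13,p14,p15}.
Split {p1,p2,p4,p8,p9,p12,p13,p14,p15} by δ(·,a) → {p1,p8,p9,p12,p14} and {p2,p4,p13,p15}.
On input b, block {p1,p8,p9,p12,p14} splits into {p8,p12,p14} and {p1,p9}.
Split {p8,p12,p14} by δ(·,b) → {p8,p12} and {p14}.
Split {p8,p12} by δ(·,c) → {p8} and {p12}.
Stable partition: {p5,p6,p11} | {p8} | {p2,p4,p13,p15} | {p1,p9} | {p14} | {p12} — 6 equivalence classes.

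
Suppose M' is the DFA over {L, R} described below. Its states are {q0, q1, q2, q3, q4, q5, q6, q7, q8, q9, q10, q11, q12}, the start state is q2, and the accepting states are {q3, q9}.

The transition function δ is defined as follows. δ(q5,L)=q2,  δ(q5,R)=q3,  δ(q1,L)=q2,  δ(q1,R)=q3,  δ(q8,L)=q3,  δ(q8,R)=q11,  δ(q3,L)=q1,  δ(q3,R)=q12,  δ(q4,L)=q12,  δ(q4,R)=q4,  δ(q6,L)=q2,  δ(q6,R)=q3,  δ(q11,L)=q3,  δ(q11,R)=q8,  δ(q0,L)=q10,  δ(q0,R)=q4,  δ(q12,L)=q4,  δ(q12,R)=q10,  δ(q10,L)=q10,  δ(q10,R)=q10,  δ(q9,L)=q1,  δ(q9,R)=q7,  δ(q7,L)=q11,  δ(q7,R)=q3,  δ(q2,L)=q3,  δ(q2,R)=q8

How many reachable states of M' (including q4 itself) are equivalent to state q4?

3

States {q0,q5,q6,q7,q9} cannot be reached from the start state, so discard them.
Initial partition by acceptance: {q3} | {q1,q2,q4,q8,q10,q11,q12}.
On input L, block {q1,q2,q4,q8,q10,q11,q12} splits into {q1,q4,q10,q12} and {q2,q8,q11}.
Refine {q1,q4,q10,q12} on symbol L: members go to different blocks, giving {q4,q10,q12} and {q1}.
No further refinement is possible. Final partition (4 blocks): {q3} | {q4,q10,q12} | {q2,q8,q11} | {q1}.
The equivalence class containing q4 is {q4,q10,q12}, of size 3.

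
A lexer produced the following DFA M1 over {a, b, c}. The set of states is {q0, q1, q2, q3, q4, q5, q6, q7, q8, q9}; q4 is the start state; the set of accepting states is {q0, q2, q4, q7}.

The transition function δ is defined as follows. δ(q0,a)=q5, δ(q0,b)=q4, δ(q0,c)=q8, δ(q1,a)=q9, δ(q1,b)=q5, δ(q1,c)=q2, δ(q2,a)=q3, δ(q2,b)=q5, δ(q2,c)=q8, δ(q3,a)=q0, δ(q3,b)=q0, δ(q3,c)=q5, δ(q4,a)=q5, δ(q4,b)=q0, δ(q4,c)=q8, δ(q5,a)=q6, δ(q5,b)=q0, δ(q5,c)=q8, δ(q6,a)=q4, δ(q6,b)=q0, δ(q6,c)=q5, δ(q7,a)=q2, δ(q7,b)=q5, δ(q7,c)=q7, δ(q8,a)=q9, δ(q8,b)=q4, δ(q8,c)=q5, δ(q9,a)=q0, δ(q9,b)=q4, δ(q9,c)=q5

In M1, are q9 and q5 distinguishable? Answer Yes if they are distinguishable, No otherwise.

First remove the unreachable states {q1,q2,q3,q7}; 6 states remain.
P0 = {q0,q4} | {q5,q6,q8,q9}.
On input a, block {q5,q6,q8,q9} splits into {q5,q8} and {q6,q9}.
No further refinement is possible. Final partition (3 blocks): {q0,q4} | {q5,q8} | {q6,q9}.
q9 and q5 end up in different blocks, so they are distinguishable. For instance, the string 'a' is accepted from only q9.

Yes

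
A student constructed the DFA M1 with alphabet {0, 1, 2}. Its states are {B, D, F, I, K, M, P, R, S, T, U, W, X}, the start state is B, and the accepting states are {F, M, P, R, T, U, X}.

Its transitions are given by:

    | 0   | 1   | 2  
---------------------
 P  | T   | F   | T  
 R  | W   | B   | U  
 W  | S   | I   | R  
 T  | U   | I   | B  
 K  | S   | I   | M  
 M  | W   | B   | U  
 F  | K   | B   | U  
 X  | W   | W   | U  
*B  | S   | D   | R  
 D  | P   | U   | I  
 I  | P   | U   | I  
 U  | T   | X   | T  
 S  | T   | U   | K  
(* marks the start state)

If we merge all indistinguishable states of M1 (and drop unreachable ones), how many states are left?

Every state is reachable, so we keep all 13.
P0 = {F,M,P,R,T,U,X} | {B,D,I,K,S,W}.
On input 0, block {F,M,P,R,T,U,X} splits into {F,M,R,X} and {P,T,U}.
On input 0, block {B,D,I,K,S,W} splits into {D,I,S} and {B,K,W}.
Refine {D,I,S} on symbol 2: members go to different blocks, giving {D,I} and {S}.
On input 1, block {P,T,U} splits into {P,U} and {T}.
No further refinement is possible. Final partition (6 blocks): {F,M,R,X} | {D,I} | {P,U} | {B,K,W} | {S} | {T}.

6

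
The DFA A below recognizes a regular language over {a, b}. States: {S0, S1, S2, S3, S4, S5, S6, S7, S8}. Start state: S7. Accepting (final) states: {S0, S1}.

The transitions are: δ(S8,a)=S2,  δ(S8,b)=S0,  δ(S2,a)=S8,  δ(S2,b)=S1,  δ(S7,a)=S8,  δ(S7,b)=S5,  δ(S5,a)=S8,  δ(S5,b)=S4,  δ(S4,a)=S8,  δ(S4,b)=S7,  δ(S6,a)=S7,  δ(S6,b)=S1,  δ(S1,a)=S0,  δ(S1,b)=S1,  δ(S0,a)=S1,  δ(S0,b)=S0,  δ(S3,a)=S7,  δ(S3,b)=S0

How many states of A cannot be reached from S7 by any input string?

2

Starting at S7 and following transitions, the reachable set is {S0, S1, S2, S4, S5, S7, S8}. That leaves S3, S6 unreachable — 2 in total.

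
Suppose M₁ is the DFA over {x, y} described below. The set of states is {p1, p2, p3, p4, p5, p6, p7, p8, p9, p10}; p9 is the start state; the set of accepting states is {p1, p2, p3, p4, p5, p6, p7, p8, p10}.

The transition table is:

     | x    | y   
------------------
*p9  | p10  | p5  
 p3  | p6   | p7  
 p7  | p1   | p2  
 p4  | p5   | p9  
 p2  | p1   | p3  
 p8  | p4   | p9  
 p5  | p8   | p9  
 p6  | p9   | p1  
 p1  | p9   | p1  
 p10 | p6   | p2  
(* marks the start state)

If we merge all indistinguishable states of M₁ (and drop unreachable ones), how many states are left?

4

All states are reachable from the start state.
Initial partition by acceptance: {p1,p2,p3,p4,p5,p6,p7,p8,p10} | {p9}.
Refine {p1,p2,p3,p4,p5,p6,p7,p8,p10} on symbol x: members go to different blocks, giving {p2,p3,p4,p5,p7,p8,p10} and {p1,p6}.
Split {p2,p3,p4,p5,p7,p8,p10} by δ(·,x) → {p2,p3,p7,p10} and {p4,p5,p8}.
Stable partition: {p2,p3,p7,p10} | {p9} | {p1,p6} | {p4,p5,p8} — 4 equivalence classes.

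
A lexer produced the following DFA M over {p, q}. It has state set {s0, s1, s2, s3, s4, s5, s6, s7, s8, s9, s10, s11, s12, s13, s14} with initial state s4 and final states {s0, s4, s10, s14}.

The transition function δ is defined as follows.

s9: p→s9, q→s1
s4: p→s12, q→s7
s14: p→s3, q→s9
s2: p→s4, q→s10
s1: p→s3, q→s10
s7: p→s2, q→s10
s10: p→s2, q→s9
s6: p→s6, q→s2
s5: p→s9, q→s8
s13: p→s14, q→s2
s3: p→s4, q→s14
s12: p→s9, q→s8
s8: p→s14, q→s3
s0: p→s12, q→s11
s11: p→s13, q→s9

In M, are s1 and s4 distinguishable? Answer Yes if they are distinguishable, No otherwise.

Yes

Reachable states from the start: {s1,s2,s3,s4,s7,s8,s9,s10,s12,s14}. Unreachable: {s0,s5,s6,s11,s13} — drop them.
Initial partition by acceptance: {s4,s10,s14} | {s1,s2,s3,s7,s8,s9,s12}.
On input p, block {s1,s2,s3,s7,s8,s9,s12} splits into {s1,s7,s9,s12} and {s2,s3,s8}.
Split {s4,s10,s14} by δ(·,p) → {s10,s14} and {s4}.
Refine {s1,s7,s9,s12} on symbol p: members go to different blocks, giving {s1,s7} and {s9,s12}.
On input p, block {s2,s3,s8} splits into {s2,s3} and {s8}.
Refine {s9,s12} on symbol q: members go to different blocks, giving {s9} and {s12}.
The partition is now stable with 7 blocks: {s10,s14} | {s1,s7} | {s2,s3} | {s4} | {s9} | {s8} | {s12}.
s1 and s4 end up in different blocks, so they are distinguishable. For instance, the string 'ε' is accepted from only s4.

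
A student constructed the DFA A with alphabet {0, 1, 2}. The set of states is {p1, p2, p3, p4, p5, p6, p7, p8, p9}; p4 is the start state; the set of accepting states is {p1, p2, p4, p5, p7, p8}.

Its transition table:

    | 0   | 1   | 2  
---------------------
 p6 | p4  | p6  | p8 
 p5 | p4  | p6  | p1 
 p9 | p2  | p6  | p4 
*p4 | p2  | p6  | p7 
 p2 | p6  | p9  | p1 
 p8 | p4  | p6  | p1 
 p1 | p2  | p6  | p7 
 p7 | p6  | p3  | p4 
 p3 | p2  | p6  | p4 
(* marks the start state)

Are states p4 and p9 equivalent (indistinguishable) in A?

First remove the unreachable states {p5}; 8 states remain.
Start with accepting vs non-accepting: {p1,p2,p4,p7,p8} | {p3,p6,p9}.
On input 0, block {p1,p2,p4,p7,p8} splits into {p1,p4,p8} and {p2,p7}.
Refine {p1,p4,p8} on symbol 0: members go to different blocks, giving {p1,p4} and {p8}.
On input 0, block {p3,p6,p9} splits into {p3,p9} and {p6}.
No further refinement is possible. Final partition (5 blocks): {p1,p4} | {p3,p9} | {p2,p7} | {p8} | {p6}.
p4 and p9 end up in different blocks, so they are distinguishable. For instance, the string 'ε' is accepted from only p4.

No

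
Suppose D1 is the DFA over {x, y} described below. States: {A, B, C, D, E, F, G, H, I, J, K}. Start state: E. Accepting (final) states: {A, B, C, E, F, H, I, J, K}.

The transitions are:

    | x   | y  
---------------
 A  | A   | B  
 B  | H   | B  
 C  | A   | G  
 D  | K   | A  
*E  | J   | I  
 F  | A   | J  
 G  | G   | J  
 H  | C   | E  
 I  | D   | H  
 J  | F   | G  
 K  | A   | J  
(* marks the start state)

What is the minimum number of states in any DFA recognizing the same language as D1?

Every state is reachable, so we keep all 11.
Initial partition by acceptance: {A,B,C,E,F,H,I,J,K} | {D,G}.
Split {A,B,C,E,F,H,I,J,K} by δ(·,x) → {A,B,C,E,F,H,J,K} and {I}.
Refine {A,B,C,E,F,H,J,K} on symbol y: members go to different blocks, giving {A,B,F,H,K} and {C,J} and {E}.
Split {A,B,F,H,K} by δ(·,x) → {A,B,F,K} and {H}.
On input x, block {A,B,F,K} splits into {A,F,K} and {B}.
Refine {A,F,K} on symbol y: members go to different blocks, giving {F,K} and {A}.
On input x, block {D,G} splits into {D} and {G}.
Refine {C,J} on symbol x: members go to different blocks, giving {C} and {J}.
No further refinement is possible. Final partition (10 blocks): {F,K} | {D} | {I} | {C} | {E} | {H} | {B} | {A} | {G} | {J}.

10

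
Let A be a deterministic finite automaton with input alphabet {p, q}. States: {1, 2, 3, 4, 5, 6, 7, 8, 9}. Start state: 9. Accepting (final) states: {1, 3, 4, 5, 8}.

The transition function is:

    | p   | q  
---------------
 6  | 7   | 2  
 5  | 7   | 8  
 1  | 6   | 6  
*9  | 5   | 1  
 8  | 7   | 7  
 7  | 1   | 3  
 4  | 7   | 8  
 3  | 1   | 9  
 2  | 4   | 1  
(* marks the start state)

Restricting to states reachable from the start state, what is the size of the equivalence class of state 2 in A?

Every state is reachable, so we keep all 9.
Start with accepting vs non-accepting: {1,3,4,5,8} | {2,6,7,9}.
On input p, block {1,3,4,5,8} splits into {1,4,5,8} and {3}.
Refine {1,4,5,8} on symbol q: members go to different blocks, giving {1,8} and {4,5}.
Split {2,6,7,9} by δ(·,p) → {2,9} and {6} and {7}.
Refine {1,8} on symbol p: members go to different blocks, giving {1} and {8}.
The partition is now stable with 7 blocks: {1} | {2,9} | {3} | {4,5} | {6} | {7} | {8}.
The equivalence class containing 2 is {2,9}, of size 2.

2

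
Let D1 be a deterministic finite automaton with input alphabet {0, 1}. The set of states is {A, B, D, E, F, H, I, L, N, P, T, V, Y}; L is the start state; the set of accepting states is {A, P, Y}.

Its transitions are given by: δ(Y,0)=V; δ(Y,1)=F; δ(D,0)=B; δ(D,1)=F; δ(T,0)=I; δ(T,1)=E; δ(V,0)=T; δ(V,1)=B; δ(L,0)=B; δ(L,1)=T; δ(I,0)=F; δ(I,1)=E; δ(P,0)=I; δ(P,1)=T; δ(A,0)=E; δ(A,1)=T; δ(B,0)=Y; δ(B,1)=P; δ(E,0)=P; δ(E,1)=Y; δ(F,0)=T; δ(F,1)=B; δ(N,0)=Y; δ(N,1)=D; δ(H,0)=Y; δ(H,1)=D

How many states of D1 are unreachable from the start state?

No path from L leads to A, D, H, N; the other 9 states are all reachable.

4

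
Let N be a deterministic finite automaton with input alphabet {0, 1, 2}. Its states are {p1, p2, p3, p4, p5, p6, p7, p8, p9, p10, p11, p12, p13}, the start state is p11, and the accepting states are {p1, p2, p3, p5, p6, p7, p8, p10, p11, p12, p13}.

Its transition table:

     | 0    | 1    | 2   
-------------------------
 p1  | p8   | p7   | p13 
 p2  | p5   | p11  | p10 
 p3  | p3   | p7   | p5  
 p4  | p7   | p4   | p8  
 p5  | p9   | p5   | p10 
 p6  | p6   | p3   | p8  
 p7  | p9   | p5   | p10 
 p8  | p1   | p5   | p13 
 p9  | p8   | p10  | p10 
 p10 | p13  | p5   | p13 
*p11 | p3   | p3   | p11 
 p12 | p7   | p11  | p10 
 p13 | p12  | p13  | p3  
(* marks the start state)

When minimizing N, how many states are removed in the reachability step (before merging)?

3

Starting at p11 and following transitions, the reachable set is {p1, p3, p5, p7, p8, p9, p10, p11, p12, p13}. That leaves p2, p4, p6 unreachable — 3 in total.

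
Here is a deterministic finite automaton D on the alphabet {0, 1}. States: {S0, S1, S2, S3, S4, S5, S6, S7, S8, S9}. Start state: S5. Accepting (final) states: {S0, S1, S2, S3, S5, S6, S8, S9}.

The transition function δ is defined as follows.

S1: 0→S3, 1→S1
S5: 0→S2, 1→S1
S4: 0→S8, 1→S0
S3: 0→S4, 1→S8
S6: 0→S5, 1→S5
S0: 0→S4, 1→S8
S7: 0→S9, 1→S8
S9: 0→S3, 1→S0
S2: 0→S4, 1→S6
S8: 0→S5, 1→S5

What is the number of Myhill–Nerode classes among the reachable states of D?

4

States {S7,S9} cannot be reached from the start state, so discard them.
Initial partition by acceptance: {S0,S1,S2,S3,S5,S6,S8} | {S4}.
On input 0, block {S0,S1,S2,S3,S5,S6,S8} splits into {S1,S5,S6,S8} and {S0,S2,S3}.
Refine {S1,S5,S6,S8} on symbol 0: members go to different blocks, giving {S1,S5} and {S6,S8}.
No further refinement is possible. Final partition (4 blocks): {S1,S5} | {S4} | {S0,S2,S3} | {S6,S8}.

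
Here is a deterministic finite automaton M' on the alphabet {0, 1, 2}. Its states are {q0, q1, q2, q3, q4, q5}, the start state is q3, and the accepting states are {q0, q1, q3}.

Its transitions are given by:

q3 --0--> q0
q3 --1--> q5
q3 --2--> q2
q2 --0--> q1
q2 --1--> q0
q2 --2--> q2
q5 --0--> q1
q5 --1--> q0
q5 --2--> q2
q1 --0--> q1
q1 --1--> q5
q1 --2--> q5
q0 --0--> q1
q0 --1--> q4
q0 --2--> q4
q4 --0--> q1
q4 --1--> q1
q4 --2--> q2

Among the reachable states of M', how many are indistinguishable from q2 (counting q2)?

3

Start with accepting vs non-accepting: {q0,q1,q3} | {q2,q4,q5}.
No further refinement is possible. Final partition (2 blocks): {q0,q1,q3} | {q2,q4,q5}.
State q2 belongs to the block {q2,q4,q5}, which has 3 states.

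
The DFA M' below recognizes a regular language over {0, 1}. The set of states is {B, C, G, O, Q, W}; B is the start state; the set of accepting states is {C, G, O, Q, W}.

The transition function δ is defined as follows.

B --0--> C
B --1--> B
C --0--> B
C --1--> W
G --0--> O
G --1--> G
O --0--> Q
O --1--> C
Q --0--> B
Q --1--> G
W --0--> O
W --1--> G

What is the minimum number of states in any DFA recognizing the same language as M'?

4

Start with accepting vs non-accepting: {C,G,O,Q,W} | {B}.
On input 0, block {C,G,O,Q,W} splits into {G,O,W} and {C,Q}.
Split {G,O,W} by δ(·,0) → {G,W} and {O}.
No further refinement is possible. Final partition (4 blocks): {G,W} | {B} | {C,Q} | {O}.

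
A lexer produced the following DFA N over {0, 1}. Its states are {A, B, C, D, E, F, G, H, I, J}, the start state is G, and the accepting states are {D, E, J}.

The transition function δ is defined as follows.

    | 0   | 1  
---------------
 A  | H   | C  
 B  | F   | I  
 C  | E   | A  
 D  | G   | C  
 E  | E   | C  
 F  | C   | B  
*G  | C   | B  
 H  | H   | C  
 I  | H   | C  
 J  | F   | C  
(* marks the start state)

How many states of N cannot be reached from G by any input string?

2

BFS from G reaches {A, B, C, E, F, G, H, I}; the 2 state(s) D, J are never visited.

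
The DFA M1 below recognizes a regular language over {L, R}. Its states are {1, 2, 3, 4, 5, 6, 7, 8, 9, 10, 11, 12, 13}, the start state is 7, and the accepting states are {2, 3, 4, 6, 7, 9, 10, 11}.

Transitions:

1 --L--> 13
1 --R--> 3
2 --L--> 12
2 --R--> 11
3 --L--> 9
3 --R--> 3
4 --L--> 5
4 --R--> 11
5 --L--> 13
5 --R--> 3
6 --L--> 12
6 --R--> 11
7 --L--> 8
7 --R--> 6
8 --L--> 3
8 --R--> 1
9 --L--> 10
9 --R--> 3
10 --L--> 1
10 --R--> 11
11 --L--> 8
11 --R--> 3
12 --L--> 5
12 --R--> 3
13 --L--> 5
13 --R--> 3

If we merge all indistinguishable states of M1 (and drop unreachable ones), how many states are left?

7

States {2,4} cannot be reached from the start state, so discard them.
Initial partition by acceptance: {3,6,7,9,10,11} | {1,5,8,12,13}.
On input L, block {3,6,7,9,10,11} splits into {6,7,10,11} and {3,9}.
Refine {6,7,10,11} on symbol R: members go to different blocks, giving {6,7,10} and {11}.
Split {6,7,10} by δ(·,R) → {6,10} and {7}.
Split {1,5,8,12,13} by δ(·,L) → {1,5,12,13} and {8}.
Refine {3,9} on symbol L: members go to different blocks, giving {3} and {9}.
The partition is now stable with 7 blocks: {6,10} | {1,5,12,13} | {3} | {11} | {7} | {8} | {9}.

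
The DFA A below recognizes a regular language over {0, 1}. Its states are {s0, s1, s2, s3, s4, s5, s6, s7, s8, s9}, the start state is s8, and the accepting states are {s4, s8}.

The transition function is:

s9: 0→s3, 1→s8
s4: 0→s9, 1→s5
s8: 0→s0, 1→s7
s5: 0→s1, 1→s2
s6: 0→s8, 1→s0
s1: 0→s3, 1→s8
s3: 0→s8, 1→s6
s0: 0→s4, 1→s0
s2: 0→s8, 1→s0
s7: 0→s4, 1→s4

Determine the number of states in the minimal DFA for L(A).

8

Every state is reachable, so we keep all 10.
P0 = {s4,s8} | {s0,s1,s2,s3,s5,s6,s7,s9}.
On input 0, block {s0,s1,s2,s3,s5,s6,s7,s9} splits into {s0,s2,s3,s6,s7} and {s1,s5,s9}.
Refine {s4,s8} on symbol 0: members go to different blocks, giving {s4} and {s8}.
Refine {s0,s2,s3,s6,s7} on symbol 0: members go to different blocks, giving {s2,s3,s6} and {s0,s7}.
Refine {s2,s3,s6} on symbol 1: members go to different blocks, giving {s2,s6} and {s3}.
Split {s1,s5,s9} by δ(·,0) → {s1,s9} and {s5}.
Refine {s0,s7} on symbol 1: members go to different blocks, giving {s0} and {s7}.
The partition is now stable with 8 blocks: {s4} | {s2,s6} | {s1,s9} | {s8} | {s0} | {s3} | {s5} | {s7}.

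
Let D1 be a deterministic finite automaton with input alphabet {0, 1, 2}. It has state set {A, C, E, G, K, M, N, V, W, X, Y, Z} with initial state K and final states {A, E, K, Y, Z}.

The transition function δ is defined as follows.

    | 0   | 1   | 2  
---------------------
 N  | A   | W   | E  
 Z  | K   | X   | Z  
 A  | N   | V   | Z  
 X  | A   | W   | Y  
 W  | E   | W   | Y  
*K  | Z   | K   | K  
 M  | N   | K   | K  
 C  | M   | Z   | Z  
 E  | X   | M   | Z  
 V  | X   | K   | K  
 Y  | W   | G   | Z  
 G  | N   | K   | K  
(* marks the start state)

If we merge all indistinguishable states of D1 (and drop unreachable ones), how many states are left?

States {C} cannot be reached from the start state, so discard them.
Start with accepting vs non-accepting: {A,E,K,Y,Z} | {G,M,N,V,W,X}.
On input 0, block {A,E,K,Y,Z} splits into {A,E,Y} and {K,Z}.
On input 0, block {G,M,N,V,W,X} splits into {N,W,X} and {G,M,V}.
Refine {K,Z} on symbol 1: members go to different blocks, giving {K} and {Z}.
No further refinement is possible. Final partition (5 blocks): {A,E,Y} | {N,W,X} | {K} | {G,M,V} | {Z}.

5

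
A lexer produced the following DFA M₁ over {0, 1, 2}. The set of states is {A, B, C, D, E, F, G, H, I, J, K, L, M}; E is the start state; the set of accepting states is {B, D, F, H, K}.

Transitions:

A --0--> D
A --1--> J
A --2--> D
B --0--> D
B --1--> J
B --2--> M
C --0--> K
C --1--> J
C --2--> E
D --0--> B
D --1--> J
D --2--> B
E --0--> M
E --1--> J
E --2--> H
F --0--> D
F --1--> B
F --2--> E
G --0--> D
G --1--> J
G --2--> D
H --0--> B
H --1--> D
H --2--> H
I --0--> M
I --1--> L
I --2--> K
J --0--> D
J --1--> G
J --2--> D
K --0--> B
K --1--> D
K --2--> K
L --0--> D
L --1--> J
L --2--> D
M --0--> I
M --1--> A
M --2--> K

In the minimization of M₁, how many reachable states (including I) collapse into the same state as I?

States {C,F} cannot be reached from the start state, so discard them.
Start with accepting vs non-accepting: {B,D,H,K} | {A,E,G,I,J,L,M}.
Refine {B,D,H,K} on symbol 1: members go to different blocks, giving {B,D} and {H,K}.
Refine {B,D} on symbol 2: members go to different blocks, giving {B} and {D}.
On input 0, block {A,E,G,I,J,L,M} splits into {A,G,J,L} and {E,I,M}.
The partition is now stable with 5 blocks: {B} | {A,G,J,L} | {H,K} | {D} | {E,I,M}.
State I belongs to the block {E,I,M}, which has 3 states.

3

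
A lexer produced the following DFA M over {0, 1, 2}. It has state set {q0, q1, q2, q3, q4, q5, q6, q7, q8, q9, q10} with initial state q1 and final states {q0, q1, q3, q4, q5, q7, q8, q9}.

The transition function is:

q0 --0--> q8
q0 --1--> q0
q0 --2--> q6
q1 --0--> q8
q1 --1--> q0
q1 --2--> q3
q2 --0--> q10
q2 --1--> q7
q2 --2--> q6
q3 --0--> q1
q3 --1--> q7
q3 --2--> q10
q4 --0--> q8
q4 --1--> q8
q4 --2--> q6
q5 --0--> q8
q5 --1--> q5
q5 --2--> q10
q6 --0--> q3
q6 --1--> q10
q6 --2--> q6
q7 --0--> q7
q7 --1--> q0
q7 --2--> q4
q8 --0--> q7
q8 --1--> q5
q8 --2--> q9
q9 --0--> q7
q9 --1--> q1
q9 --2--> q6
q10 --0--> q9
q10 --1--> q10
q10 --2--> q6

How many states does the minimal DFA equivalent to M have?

4

First remove the unreachable states {q2}; 10 states remain.
Initial partition by acceptance: {q0,q1,q3,q4,q5,q7,q8,q9} | {q6,q10}.
On input 2, block {q0,q1,q3,q4,q5,q7,q8,q9} splits into {q0,q3,q4,q5,q9} and {q1,q7,q8}.
Refine {q0,q3,q4,q5,q9} on symbol 1: members go to different blocks, giving {q3,q4,q9} and {q0,q5}.
No further refinement is possible. Final partition (4 blocks): {q3,q4,q9} | {q6,q10} | {q1,q7,q8} | {q0,q5}.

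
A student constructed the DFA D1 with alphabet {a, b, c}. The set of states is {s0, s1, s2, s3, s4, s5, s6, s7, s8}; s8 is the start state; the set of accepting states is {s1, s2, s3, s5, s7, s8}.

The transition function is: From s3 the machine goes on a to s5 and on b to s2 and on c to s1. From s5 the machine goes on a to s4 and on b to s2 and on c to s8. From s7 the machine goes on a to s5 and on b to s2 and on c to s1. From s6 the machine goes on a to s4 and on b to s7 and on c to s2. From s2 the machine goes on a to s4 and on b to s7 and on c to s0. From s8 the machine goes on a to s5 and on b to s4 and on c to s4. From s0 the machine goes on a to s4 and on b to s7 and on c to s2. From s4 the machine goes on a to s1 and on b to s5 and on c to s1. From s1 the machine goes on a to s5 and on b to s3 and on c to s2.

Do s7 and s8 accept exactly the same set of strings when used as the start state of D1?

Reachable states from the start: {s0,s1,s2,s3,s4,s5,s7,s8}. Unreachable: {s6} — drop them.
P0 = {s1,s2,s3,s5,s7,s8} | {s0,s4}.
On input a, block {s1,s2,s3,s5,s7,s8} splits into {s1,s3,s7,s8} and {s2,s5}.
On input b, block {s1,s3,s7,s8} splits into {s3,s7} and {s1} and {s8}.
On input a, block {s0,s4} splits into {s0} and {s4}.
Split {s2,s5} by δ(·,b) → {s2} and {s5}.
Stable partition: {s3,s7} | {s0} | {s2} | {s1} | {s8} | {s4} | {s5} — 7 equivalence classes.
s7 and s8 end up in different blocks, so they are distinguishable. For instance, the string 'b' is accepted from only s7.

No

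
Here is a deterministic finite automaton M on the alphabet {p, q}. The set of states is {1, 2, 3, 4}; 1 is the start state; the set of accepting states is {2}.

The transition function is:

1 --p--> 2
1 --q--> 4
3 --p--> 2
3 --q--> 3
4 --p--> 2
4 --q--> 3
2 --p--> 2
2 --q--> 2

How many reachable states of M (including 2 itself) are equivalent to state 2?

1

Start with accepting vs non-accepting: {2} | {1,3,4}.
The partition is now stable with 2 blocks: {2} | {1,3,4}.
The equivalence class containing 2 is {2}, of size 1.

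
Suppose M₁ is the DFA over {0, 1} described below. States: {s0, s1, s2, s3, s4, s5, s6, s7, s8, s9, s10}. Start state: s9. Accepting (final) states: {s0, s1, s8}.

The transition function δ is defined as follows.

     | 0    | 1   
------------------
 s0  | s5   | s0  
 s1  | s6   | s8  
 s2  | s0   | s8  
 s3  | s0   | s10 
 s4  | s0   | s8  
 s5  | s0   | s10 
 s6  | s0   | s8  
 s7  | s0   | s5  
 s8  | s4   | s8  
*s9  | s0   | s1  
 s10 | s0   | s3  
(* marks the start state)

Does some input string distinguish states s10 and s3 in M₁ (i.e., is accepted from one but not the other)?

No

Reachable states from the start: {s0,s1,s3,s4,s5,s6,s8,s9,s10}. Unreachable: {s2,s7} — drop them.
Initial partition by acceptance: {s0,s1,s8} | {s3,s4,s5,s6,s9,s10}.
Refine {s3,s4,s5,s6,s9,s10} on symbol 1: members go to different blocks, giving {s3,s5,s10} and {s4,s6,s9}.
Split {s0,s1,s8} by δ(·,0) → {s1,s8} and {s0}.
The partition is now stable with 4 blocks: {s1,s8} | {s3,s5,s10} | {s4,s6,s9} | {s0}.
s10 and s3 lie in the same block of the stable partition, so they are equivalent — no string distinguishes them.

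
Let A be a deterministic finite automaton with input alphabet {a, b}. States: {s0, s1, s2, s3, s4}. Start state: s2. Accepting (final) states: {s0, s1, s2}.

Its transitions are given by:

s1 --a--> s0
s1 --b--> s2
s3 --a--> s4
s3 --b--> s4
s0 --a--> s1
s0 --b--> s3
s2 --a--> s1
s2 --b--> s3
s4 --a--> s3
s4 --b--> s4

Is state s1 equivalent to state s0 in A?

No

Every state is reachable, so we keep all 5.
Start with accepting vs non-accepting: {s0,s1,s2} | {s3,s4}.
On input b, block {s0,s1,s2} splits into {s0,s2} and {s1}.
The partition is now stable with 3 blocks: {s0,s2} | {s3,s4} | {s1}.
s1 and s0 end up in different blocks, so they are distinguishable. For instance, the string 'b' is accepted from only s1.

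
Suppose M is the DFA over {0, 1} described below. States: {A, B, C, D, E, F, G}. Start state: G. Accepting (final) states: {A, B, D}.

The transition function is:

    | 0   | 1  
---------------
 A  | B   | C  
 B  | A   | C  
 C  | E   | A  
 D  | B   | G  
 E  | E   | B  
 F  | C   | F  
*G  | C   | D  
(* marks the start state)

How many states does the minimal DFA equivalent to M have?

States {F} cannot be reached from the start state, so discard them.
Initial partition by acceptance: {A,B,D} | {C,E,G}.
The partition is now stable with 2 blocks: {A,B,D} | {C,E,G}.

2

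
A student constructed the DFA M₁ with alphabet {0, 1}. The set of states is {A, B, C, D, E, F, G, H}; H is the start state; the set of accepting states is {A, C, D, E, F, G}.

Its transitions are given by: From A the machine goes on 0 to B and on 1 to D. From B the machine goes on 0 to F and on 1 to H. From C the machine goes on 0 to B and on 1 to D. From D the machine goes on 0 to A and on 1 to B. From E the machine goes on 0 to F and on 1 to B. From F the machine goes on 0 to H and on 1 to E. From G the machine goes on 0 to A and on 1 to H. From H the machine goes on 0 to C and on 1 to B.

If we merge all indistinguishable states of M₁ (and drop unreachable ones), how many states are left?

States {G} cannot be reached from the start state, so discard them.
Initial partition by acceptance: {A,C,D,E,F} | {B,H}.
Split {A,C,D,E,F} by δ(·,0) → {A,C,F} and {D,E}.
No further refinement is possible. Final partition (3 blocks): {A,C,F} | {B,H} | {D,E}.

3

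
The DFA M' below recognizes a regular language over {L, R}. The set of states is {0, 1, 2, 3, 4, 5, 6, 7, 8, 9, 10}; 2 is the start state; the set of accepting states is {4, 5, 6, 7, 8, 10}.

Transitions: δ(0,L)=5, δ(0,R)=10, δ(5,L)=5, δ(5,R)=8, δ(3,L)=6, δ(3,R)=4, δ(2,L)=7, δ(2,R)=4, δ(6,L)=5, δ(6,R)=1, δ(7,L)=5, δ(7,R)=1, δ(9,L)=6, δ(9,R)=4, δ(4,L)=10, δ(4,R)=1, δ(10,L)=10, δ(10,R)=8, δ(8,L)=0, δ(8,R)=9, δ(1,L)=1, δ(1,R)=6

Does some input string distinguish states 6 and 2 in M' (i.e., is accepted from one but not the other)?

Yes

First remove the unreachable states {3}; 10 states remain.
Start with accepting vs non-accepting: {4,5,6,7,8,10} | {0,1,2,9}.
On input L, block {4,5,6,7,8,10} splits into {4,5,6,7,10} and {8}.
Refine {4,5,6,7,10} on symbol R: members go to different blocks, giving {4,6,7} and {5,10}.
On input L, block {0,1,2,9} splits into {2,9} and {0} and {1}.
Stable partition: {4,6,7} | {2,9} | {8} | {5,10} | {0} | {1} — 6 equivalence classes.
6 and 2 end up in different blocks, so they are distinguishable. For instance, the string 'ε' is accepted from only 6.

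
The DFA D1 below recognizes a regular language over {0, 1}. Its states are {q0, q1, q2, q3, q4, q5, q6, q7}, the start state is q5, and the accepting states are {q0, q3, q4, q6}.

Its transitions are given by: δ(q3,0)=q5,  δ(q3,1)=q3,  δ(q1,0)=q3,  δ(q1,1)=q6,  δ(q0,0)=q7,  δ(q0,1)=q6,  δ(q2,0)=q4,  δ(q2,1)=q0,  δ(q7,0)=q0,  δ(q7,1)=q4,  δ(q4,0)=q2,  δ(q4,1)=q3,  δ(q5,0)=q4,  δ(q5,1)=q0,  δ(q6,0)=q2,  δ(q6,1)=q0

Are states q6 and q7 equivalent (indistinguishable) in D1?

No

First remove the unreachable states {q1}; 7 states remain.
Initial partition by acceptance: {q0,q3,q4,q6} | {q2,q5,q7}.
No further refinement is possible. Final partition (2 blocks): {q0,q3,q4,q6} | {q2,q5,q7}.
q6 and q7 end up in different blocks, so they are distinguishable. For instance, the string 'ε' is accepted from only q6.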